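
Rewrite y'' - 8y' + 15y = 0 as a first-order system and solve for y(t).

y(t) = K_1e^(3t) + K_2e^(5t)

Let x_1 = y, x_2 = y'. Then x_1' = x_2 and x_2' = -15x_1 + 8x_2.
A = [[0,1],[-15,8]]; det(A-λI) = λ^2 - 8λ + 15.
Eigenvalues λ = 3, 5 with eigenvectors (1,3), (1,5).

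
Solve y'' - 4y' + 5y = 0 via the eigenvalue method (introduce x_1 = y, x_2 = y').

y(t) = c_1e^(2t)cos(t) + c_2e^(2t)sin(t)

Let x_1 = y, x_2 = y'. Then x_1' = x_2 and x_2' = -5x_1 + 4x_2.
A = [[0,1],[-5,4]]; det(A-λI) = λ^2 - 4λ + 5.
Eigenvalues λ = 2 ± i.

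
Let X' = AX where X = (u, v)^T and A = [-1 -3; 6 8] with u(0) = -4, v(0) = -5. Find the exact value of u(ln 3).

A = [[-1,-3],[6,8]]; eigenvalues λ = 2, 5.
Eigenvectors: (-1,1) for λ=2, (-1,2) for λ=5.
From the initial condition, c_1 = 13, c_2 = -9.
u(ln 3) = (13)(3^2)(-1) + (-9)(3^5)(-1) = 2070.

2070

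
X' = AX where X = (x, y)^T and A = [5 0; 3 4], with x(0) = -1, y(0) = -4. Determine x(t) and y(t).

Coefficient matrix A = [[5, 0], [3, 4]].
Characteristic polynomial det(A - λI) = λ^2 - 9λ + 20 = 0.
Eigenvalues λ = 5, 4.
For λ=5: (A-λI) row 2 is [3, -1], so an eigenvector is (1, 3).
For λ=4: (A-λI) row 1 is [1, 0], so an eigenvector is (0, 1).
General solution: K_1e^(5t)(1,3) + K_2e^(4t)(0,1).
Applying x(0)=-1, y(0)=-4 gives K_1=-1, K_2=-1.

x(t) = -e^(5t), y(t) = -3e^(5t) - e^(4t)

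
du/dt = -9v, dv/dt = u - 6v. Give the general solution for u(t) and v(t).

Coefficient matrix A = [[0, -9], [1, -6]].
Characteristic polynomial det(A - λI) = λ^2 + 6λ + 9 = 0.
Single eigenvalue λ = -3 with algebraic multiplicity 2.
Eigenvector v = (-3,-1); generalized eigenvector w with (A-λI)w=v is (2,1).
General solution: e^(-3t)[c_1·v + c_2·(t·v + w)].

u(t) = -3c_1e^(-3t) - 3c_2te^(-3t) + 2c_2e^(-3t), v(t) = -c_1e^(-3t) - c_2te^(-3t) + c_2e^(-3t)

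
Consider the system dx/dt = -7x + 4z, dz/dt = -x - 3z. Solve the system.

Coefficient matrix A = [[-7, 4], [-1, -3]].
Characteristic polynomial det(A - λI) = λ^2 + 10λ + 25 = 0.
Single eigenvalue λ = -5 with algebraic multiplicity 2.
Eigenvector v = (-2,-1); generalized eigenvector w with (A-λI)w=v is (1,0).
General solution: e^(-5t)[K_1·v + K_2·(t·v + w)].

x(t) = -2K_1e^(-5t) - 2K_2te^(-5t) + K_2e^(-5t), z(t) = -K_1e^(-5t) - K_2te^(-5t)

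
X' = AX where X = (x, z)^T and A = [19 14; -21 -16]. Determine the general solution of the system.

x(t) = -2c_1e^(-2t) + c_2e^(5t), z(t) = 3c_1e^(-2t) - c_2e^(5t)

Coefficient matrix A = [[19, 14], [-21, -16]].
Characteristic polynomial det(A - λI) = λ^2 - 3λ - 10 = 0.
Eigenvalues λ = -2, 5.
For λ=-2: (A-λI) row 1 is [21, 14], so an eigenvector is (-2, 3).
For λ=5: (A-λI) row 1 is [14, 14], so an eigenvector is (1, -1).
General solution: c_1e^(-2t)(-2,3) + c_2e^(5t)(1,-1).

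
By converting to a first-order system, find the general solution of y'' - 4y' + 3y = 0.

y(t) = K_1e^(3t) + K_2e^(t)

Let x_1 = y, x_2 = y'. Then x_1' = x_2 and x_2' = -3x_1 + 4x_2.
A = [[0,1],[-3,4]]; det(A-λI) = λ^2 - 4λ + 3.
Eigenvalues λ = 3, 1 with eigenvectors (1,3), (1,1).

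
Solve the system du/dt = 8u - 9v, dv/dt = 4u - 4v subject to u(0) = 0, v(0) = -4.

u(t) = 36te^(2t), v(t) = 24te^(2t) - 4e^(2t)

Coefficient matrix A = [[8, -9], [4, -4]].
Characteristic polynomial det(A - λI) = λ^2 - 4λ + 4 = 0.
Single eigenvalue λ = 2 with algebraic multiplicity 2.
Eigenvector v = (3,2); generalized eigenvector w with (A-λI)w=v is (-1,-1).
General solution: e^(2t)[K_1·v + K_2·(t·v + w)].
Applying u(0)=0, v(0)=-4 gives K_1=4, K_2=12.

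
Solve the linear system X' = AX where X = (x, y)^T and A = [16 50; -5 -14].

Coefficient matrix A = [[16, 50], [-5, -14]].
Characteristic polynomial det(A - λI) = λ^2 - 2λ + 26 = 0.
Eigenvalues λ = 1 ± 5i (complex conjugate pair).
For λ=1+5i: an eigenvector is (-3,1) - i(1,0) = (-3 - i, 1).
A real fundamental pair from Re and Im of e^((1+5i)t)v: X_1 = e^(t)(cos(5t)·(-3,1) + sin(5t)·(1,0)), X_2 = e^(t)(sin(5t)·(-3,1) - cos(5t)·(1,0)).
General solution: C_1X_1 + C_2X_2.

x(t) = C_1e^(t)sin(5t) - 3C_1e^(t)cos(5t) - 3C_2e^(t)sin(5t) - C_2e^(t)cos(5t), y(t) = C_1e^(t)cos(5t) + C_2e^(t)sin(5t)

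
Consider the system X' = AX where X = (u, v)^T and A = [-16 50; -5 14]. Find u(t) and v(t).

u(t) = -3C_1e^(-t)sin(5t) + C_1e^(-t)cos(5t) + C_2e^(-t)sin(5t) + 3C_2e^(-t)cos(5t), v(t) = -C_1e^(-t)sin(5t) + C_2e^(-t)cos(5t)

Coefficient matrix A = [[-16, 50], [-5, 14]].
Characteristic polynomial det(A - λI) = λ^2 + 2λ + 26 = 0.
Eigenvalues λ = -1 ± 5i (complex conjugate pair).
For λ=-1+5i: an eigenvector is (1,0) - i(-3,-1) = (1 + 3i, 0 + i).
A real fundamental pair from Re and Im of e^((-1+5i)t)v: X_1 = e^(-t)(cos(5t)·(1,0) + sin(5t)·(-3,-1)), X_2 = e^(-t)(sin(5t)·(1,0) - cos(5t)·(-3,-1)).
General solution: C_1X_1 + C_2X_2.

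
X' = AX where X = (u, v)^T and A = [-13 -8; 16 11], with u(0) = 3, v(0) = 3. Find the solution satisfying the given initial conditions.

u(t) = -6e^(3t) + 9e^(-5t), v(t) = 12e^(3t) - 9e^(-5t)

Coefficient matrix A = [[-13, -8], [16, 11]].
Characteristic polynomial det(A - λI) = λ^2 + 2λ - 15 = 0.
Eigenvalues λ = 3, -5.
For λ=3: (A-λI) row 1 is [-16, -8], so an eigenvector is (1, -2).
For λ=-5: (A-λI) row 1 is [-8, -8], so an eigenvector is (-1, 1).
General solution: C_1e^(3t)(1,-2) + C_2e^(-5t)(-1,1).
Applying u(0)=3, v(0)=3 gives C_1=-6, C_2=-9.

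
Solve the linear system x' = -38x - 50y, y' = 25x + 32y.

x(t) = 3c_1e^(-3t)sin(5t) + c_1e^(-3t)cos(5t) + c_2e^(-3t)sin(5t) - 3c_2e^(-3t)cos(5t), y(t) = -2c_1e^(-3t)sin(5t) - c_1e^(-3t)cos(5t) - c_2e^(-3t)sin(5t) + 2c_2e^(-3t)cos(5t)

Coefficient matrix A = [[-38, -50], [25, 32]].
Characteristic polynomial det(A - λI) = λ^2 + 6λ + 34 = 0.
Eigenvalues λ = -3 ± 5i (complex conjugate pair).
For λ=-3+5i: an eigenvector is (1,-1) - i(3,-2) = (1 - 3i, -1 + 2i).
A real fundamental pair from Re and Im of e^((-3+5i)t)v: X_1 = e^(-3t)(cos(5t)·(1,-1) + sin(5t)·(3,-2)), X_2 = e^(-3t)(sin(5t)·(1,-1) - cos(5t)·(3,-2)).
General solution: c_1X_1 + c_2X_2.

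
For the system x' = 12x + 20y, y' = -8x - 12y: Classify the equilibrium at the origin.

center

A = [[12,20],[-8,-12]]; det(A-λI) = λ^2 + 16.
λ = 0 ± 4i: zero real part.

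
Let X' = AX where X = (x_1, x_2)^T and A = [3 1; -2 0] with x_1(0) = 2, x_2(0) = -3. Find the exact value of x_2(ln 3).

A = [[3,1],[-2,0]]; eigenvalues λ = 2, 1.
Eigenvectors: (-1,1) for λ=2, (1,-2) for λ=1.
From the initial condition, c_1 = -1, c_2 = 1.
x_2(ln 3) = (-1)(3^2)(1) + (1)(3^1)(-2) = -15.

-15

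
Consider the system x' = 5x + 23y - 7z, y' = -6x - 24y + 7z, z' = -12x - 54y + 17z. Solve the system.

Coefficient matrix A = [[5, 23, -7], [-6, -24, 7], [-12, -54, 17]].
det(A - λI) = 0 gives eigenvalues λ = -1, -4, 3.
For λ=-1: eigenvector (3,-2,-4).
For λ=-4: eigenvector (-1,1,2).
For λ=3: eigenvector (-1,1,3).
General solution: c_1e^(-t)(3,-2,-4) + c_2e^(-4t)(-1,1,2) + c_3e^(3t)(-1,1,3).

x(t) = 3c_1e^(-t) - c_2e^(-4t) - c_3e^(3t), y(t) = -2c_1e^(-t) + c_2e^(-4t) + c_3e^(3t), z(t) = -4c_1e^(-t) + 2c_2e^(-4t) + 3c_3e^(3t)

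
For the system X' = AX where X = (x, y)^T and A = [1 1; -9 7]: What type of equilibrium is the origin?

A = [[1,1],[-9,7]]; det(A-λI) = λ^2 - 8λ + 16.
repeated λ = 4 with a single eigenvector.

unstable improper node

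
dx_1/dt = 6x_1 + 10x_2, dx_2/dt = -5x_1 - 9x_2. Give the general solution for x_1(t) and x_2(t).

Coefficient matrix A = [[6, 10], [-5, -9]].
Characteristic polynomial det(A - λI) = λ^2 + 3λ - 4 = 0.
Eigenvalues λ = 1, -4.
For λ=1: (A-λI) row 1 is [5, 10], so an eigenvector is (-2, 1).
For λ=-4: (A-λI) row 1 is [10, 10], so an eigenvector is (1, -1).
General solution: K_1e^(t)(-2,1) + K_2e^(-4t)(1,-1).

x_1(t) = -2K_1e^(t) + K_2e^(-4t), x_2(t) = K_1e^(t) - K_2e^(-4t)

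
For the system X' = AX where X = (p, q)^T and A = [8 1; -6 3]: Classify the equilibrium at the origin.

A = [[8,1],[-6,3]]; det(A-λI) = λ^2 - 11λ + 30.
λ = 6, 5: both positive.

unstable node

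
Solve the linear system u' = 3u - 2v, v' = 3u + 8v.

u(t) = -K_1e^(5t) - 2K_2e^(6t), v(t) = K_1e^(5t) + 3K_2e^(6t)

Coefficient matrix A = [[3, -2], [3, 8]].
Characteristic polynomial det(A - λI) = λ^2 - 11λ + 30 = 0.
Eigenvalues λ = 5, 6.
For λ=5: (A-λI) row 1 is [-2, -2], so an eigenvector is (-1, 1).
For λ=6: (A-λI) row 1 is [-3, -2], so an eigenvector is (-2, 3).
General solution: K_1e^(5t)(-1,1) + K_2e^(6t)(-2,3).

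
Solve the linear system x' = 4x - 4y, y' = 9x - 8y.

Coefficient matrix A = [[4, -4], [9, -8]].
Characteristic polynomial det(A - λI) = λ^2 + 4λ + 4 = 0.
Single eigenvalue λ = -2 with algebraic multiplicity 2.
Eigenvector v = (-2,-3); generalized eigenvector w with (A-λI)w=v is (1,2).
General solution: e^(-2t)[c_1·v + c_2·(t·v + w)].

x(t) = -2c_1e^(-2t) - 2c_2te^(-2t) + c_2e^(-2t), y(t) = -3c_1e^(-2t) - 3c_2te^(-2t) + 2c_2e^(-2t)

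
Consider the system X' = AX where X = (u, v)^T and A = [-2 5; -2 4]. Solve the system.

Coefficient matrix A = [[-2, 5], [-2, 4]].
Characteristic polynomial det(A - λI) = λ^2 - 2λ + 2 = 0.
Eigenvalues λ = 1 ± i (complex conjugate pair).
For λ=1+i: an eigenvector is (2,1) - i(-1,-1) = (2 + i, 1 + i).
A real fundamental pair from Re and Im of e^((1+i)t)v: X_1 = e^(t)(cos(t)·(2,1) + sin(t)·(-1,-1)), X_2 = e^(t)(sin(t)·(2,1) - cos(t)·(-1,-1)).
General solution: C_1X_1 + C_2X_2.

u(t) = -C_1e^(t)sin(t) + 2C_1e^(t)cos(t) + 2C_2e^(t)sin(t) + C_2e^(t)cos(t), v(t) = -C_1e^(t)sin(t) + C_1e^(t)cos(t) + C_2e^(t)sin(t) + C_2e^(t)cos(t)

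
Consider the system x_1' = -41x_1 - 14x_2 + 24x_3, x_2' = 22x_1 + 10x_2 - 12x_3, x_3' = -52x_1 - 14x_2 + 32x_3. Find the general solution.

Coefficient matrix A = [[-41, -14, 24], [22, 10, -12], [-52, -14, 32]].
det(A - λI) = 0 gives eigenvalues λ = -4, 2, 3.
For λ=-4: eigenvector (-4,2,-5).
For λ=2: eigenvector (-2,1,-3).
For λ=3: eigenvector (5,-2,8).
General solution: K_1e^(-4t)(-4,2,-5) + K_2e^(2t)(-2,1,-3) + K_3e^(3t)(5,-2,8).

x_1(t) = -4K_1e^(-4t) - 2K_2e^(2t) + 5K_3e^(3t), x_2(t) = 2K_1e^(-4t) + K_2e^(2t) - 2K_3e^(3t), x_3(t) = -5K_1e^(-4t) - 3K_2e^(2t) + 8K_3e^(3t)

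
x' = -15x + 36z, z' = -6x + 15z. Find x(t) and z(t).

x(t) = 2K_1e^(3t) - 3K_2e^(-3t), z(t) = K_1e^(3t) - K_2e^(-3t)

Coefficient matrix A = [[-15, 36], [-6, 15]].
Characteristic polynomial det(A - λI) = λ^2 - 9 = 0.
Eigenvalues λ = 3, -3.
For λ=3: (A-λI) row 1 is [-18, 36], so an eigenvector is (2, 1).
For λ=-3: (A-λI) row 1 is [-12, 36], so an eigenvector is (-3, -1).
General solution: K_1e^(3t)(2,1) + K_2e^(-3t)(-3,-1).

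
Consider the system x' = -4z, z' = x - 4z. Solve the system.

Coefficient matrix A = [[0, -4], [1, -4]].
Characteristic polynomial det(A - λI) = λ^2 + 4λ + 4 = 0.
Single eigenvalue λ = -2 with algebraic multiplicity 2.
Eigenvector v = (2,1); generalized eigenvector w with (A-λI)w=v is (3,1).
General solution: e^(-2t)[C_1·v + C_2·(t·v + w)].

x(t) = 2C_1e^(-2t) + 2C_2te^(-2t) + 3C_2e^(-2t), z(t) = C_1e^(-2t) + C_2te^(-2t) + C_2e^(-2t)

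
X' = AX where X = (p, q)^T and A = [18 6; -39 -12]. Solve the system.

Coefficient matrix A = [[18, 6], [-39, -12]].
Characteristic polynomial det(A - λI) = λ^2 - 6λ + 18 = 0.
Eigenvalues λ = 3 ± 3i (complex conjugate pair).
For λ=3+3i: an eigenvector is (1,-3) - i(-1,2) = (1 + i, -3 - 2i).
A real fundamental pair from Re and Im of e^((3+3i)t)v: X_1 = e^(3t)(cos(3t)·(1,-3) + sin(3t)·(-1,2)), X_2 = e^(3t)(sin(3t)·(1,-3) - cos(3t)·(-1,2)).
General solution: K_1X_1 + K_2X_2.

p(t) = -K_1e^(3t)sin(3t) + K_1e^(3t)cos(3t) + K_2e^(3t)sin(3t) + K_2e^(3t)cos(3t), q(t) = 2K_1e^(3t)sin(3t) - 3K_1e^(3t)cos(3t) - 3K_2e^(3t)sin(3t) - 2K_2e^(3t)cos(3t)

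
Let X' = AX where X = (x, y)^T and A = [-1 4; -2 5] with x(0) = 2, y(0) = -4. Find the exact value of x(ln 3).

A = [[-1,4],[-2,5]]; eigenvalues λ = 3, 1.
Eigenvectors: (1,1) for λ=3, (2,1) for λ=1.
From the initial condition, c_1 = -10, c_2 = 6.
x(ln 3) = (-10)(3^3)(1) + (6)(3^1)(2) = -234.

-234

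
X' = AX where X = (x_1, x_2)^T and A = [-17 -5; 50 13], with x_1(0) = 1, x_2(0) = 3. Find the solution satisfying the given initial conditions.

x_1(t) = -6e^(-2t)sin(5t) + e^(-2t)cos(5t), x_2(t) = 19e^(-2t)sin(5t) + 3e^(-2t)cos(5t)

Coefficient matrix A = [[-17, -5], [50, 13]].
Characteristic polynomial det(A - λI) = λ^2 + 4λ + 29 = 0.
Eigenvalues λ = -2 ± 5i (complex conjugate pair).
For λ=-2+5i: an eigenvector is (-1,3) - i(0,-1) = (-1, 3 + i).
A real fundamental pair from Re and Im of e^((-2+5i)t)v: X_1 = e^(-2t)(cos(5t)·(-1,3) + sin(5t)·(0,-1)), X_2 = e^(-2t)(sin(5t)·(-1,3) - cos(5t)·(0,-1)).
General solution: C_1X_1 + C_2X_2.
Applying x_1(0)=1, x_2(0)=3 gives C_1=-1, C_2=6.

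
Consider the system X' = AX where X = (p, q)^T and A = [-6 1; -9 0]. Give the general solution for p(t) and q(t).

p(t) = -C_1e^(-3t) - C_2te^(-3t), q(t) = -3C_1e^(-3t) - 3C_2te^(-3t) - C_2e^(-3t)

Coefficient matrix A = [[-6, 1], [-9, 0]].
Characteristic polynomial det(A - λI) = λ^2 + 6λ + 9 = 0.
Single eigenvalue λ = -3 with algebraic multiplicity 2.
Eigenvector v = (-1,-3); generalized eigenvector w with (A-λI)w=v is (0,-1).
General solution: e^(-3t)[C_1·v + C_2·(t·v + w)].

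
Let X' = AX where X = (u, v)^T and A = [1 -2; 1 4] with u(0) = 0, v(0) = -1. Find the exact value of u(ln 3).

36

A = [[1,-2],[1,4]]; eigenvalues λ = 3, 2.
Eigenvectors: (-1,1) for λ=3, (-2,1) for λ=2.
From the initial condition, c_1 = -2, c_2 = 1.
u(ln 3) = (-2)(3^3)(-1) + (1)(3^2)(-2) = 36.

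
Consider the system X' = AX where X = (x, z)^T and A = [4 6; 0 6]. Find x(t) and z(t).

x(t) = -3K_1e^(6t) + K_2e^(4t), z(t) = -K_1e^(6t)

Coefficient matrix A = [[4, 6], [0, 6]].
Characteristic polynomial det(A - λI) = λ^2 - 10λ + 24 = 0.
Eigenvalues λ = 6, 4.
For λ=6: (A-λI) row 1 is [-2, 6], so an eigenvector is (-3, -1).
For λ=4: (A-λI) row 1 is [0, 6], so an eigenvector is (1, 0).
General solution: K_1e^(6t)(-3,-1) + K_2e^(4t)(1,0).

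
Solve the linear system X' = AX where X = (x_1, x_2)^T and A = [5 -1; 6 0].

Coefficient matrix A = [[5, -1], [6, 0]].
Characteristic polynomial det(A - λI) = λ^2 - 5λ + 6 = 0.
Eigenvalues λ = 3, 2.
For λ=3: (A-λI) row 1 is [2, -1], so an eigenvector is (-1, -2).
For λ=2: (A-λI) row 1 is [3, -1], so an eigenvector is (1, 3).
General solution: K_1e^(3t)(-1,-2) + K_2e^(2t)(1,3).

x_1(t) = -K_1e^(3t) + K_2e^(2t), x_2(t) = -2K_1e^(3t) + 3K_2e^(2t)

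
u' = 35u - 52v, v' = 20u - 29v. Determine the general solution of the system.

u(t) = -3c_1e^(3t)sin(4t) - 2c_1e^(3t)cos(4t) - 2c_2e^(3t)sin(4t) + 3c_2e^(3t)cos(4t), v(t) = -2c_1e^(3t)sin(4t) - c_1e^(3t)cos(4t) - c_2e^(3t)sin(4t) + 2c_2e^(3t)cos(4t)

Coefficient matrix A = [[35, -52], [20, -29]].
Characteristic polynomial det(A - λI) = λ^2 - 6λ + 25 = 0.
Eigenvalues λ = 3 ± 4i (complex conjugate pair).
For λ=3+4i: an eigenvector is (-2,-1) - i(-3,-2) = (-2 + 3i, -1 + 2i).
A real fundamental pair from Re and Im of e^((3+4i)t)v: X_1 = e^(3t)(cos(4t)·(-2,-1) + sin(4t)·(-3,-2)), X_2 = e^(3t)(sin(4t)·(-2,-1) - cos(4t)·(-3,-2)).
General solution: c_1X_1 + c_2X_2.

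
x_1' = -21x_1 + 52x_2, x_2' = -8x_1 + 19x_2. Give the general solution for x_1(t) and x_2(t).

x_1(t) = 3C_1e^(-t)sin(4t) + 2C_1e^(-t)cos(4t) + 2C_2e^(-t)sin(4t) - 3C_2e^(-t)cos(4t), x_2(t) = C_1e^(-t)sin(4t) + C_1e^(-t)cos(4t) + C_2e^(-t)sin(4t) - C_2e^(-t)cos(4t)

Coefficient matrix A = [[-21, 52], [-8, 19]].
Characteristic polynomial det(A - λI) = λ^2 + 2λ + 17 = 0.
Eigenvalues λ = -1 ± 4i (complex conjugate pair).
For λ=-1+4i: an eigenvector is (2,1) - i(3,1) = (2 - 3i, 1 - i).
A real fundamental pair from Re and Im of e^((-1+4i)t)v: X_1 = e^(-t)(cos(4t)·(2,1) + sin(4t)·(3,1)), X_2 = e^(-t)(sin(4t)·(2,1) - cos(4t)·(3,1)).
General solution: C_1X_1 + C_2X_2.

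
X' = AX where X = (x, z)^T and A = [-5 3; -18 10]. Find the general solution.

x(t) = K_1e^(4t) + K_2e^(t), z(t) = 3K_1e^(4t) + 2K_2e^(t)

Coefficient matrix A = [[-5, 3], [-18, 10]].
Characteristic polynomial det(A - λI) = λ^2 - 5λ + 4 = 0.
Eigenvalues λ = 4, 1.
For λ=4: (A-λI) row 1 is [-9, 3], so an eigenvector is (1, 3).
For λ=1: (A-λI) row 1 is [-6, 3], so an eigenvector is (1, 2).
General solution: K_1e^(4t)(1,3) + K_2e^(t)(1,2).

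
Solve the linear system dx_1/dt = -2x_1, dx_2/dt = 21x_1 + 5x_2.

Coefficient matrix A = [[-2, 0], [21, 5]].
Characteristic polynomial det(A - λI) = λ^2 - 3λ - 10 = 0.
Eigenvalues λ = 5, -2.
For λ=5: (A-λI) row 1 is [-7, 0], so an eigenvector is (0, 1).
For λ=-2: (A-λI) row 2 is [21, 7], so an eigenvector is (-1, 3).
General solution: c_1e^(5t)(0,1) + c_2e^(-2t)(-1,3).

x_1(t) = -c_2e^(-2t), x_2(t) = c_1e^(5t) + 3c_2e^(-2t)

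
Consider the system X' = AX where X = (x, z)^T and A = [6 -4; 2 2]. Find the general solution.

x(t) = K_1e^(4t)sin(2t) - K_1e^(4t)cos(2t) - K_2e^(4t)sin(2t) - K_2e^(4t)cos(2t), z(t) = -K_1e^(4t)cos(2t) - K_2e^(4t)sin(2t)

Coefficient matrix A = [[6, -4], [2, 2]].
Characteristic polynomial det(A - λI) = λ^2 - 8λ + 20 = 0.
Eigenvalues λ = 4 ± 2i (complex conjugate pair).
For λ=4+2i: an eigenvector is (-1,-1) - i(1,0) = (-1 - i, -1).
A real fundamental pair from Re and Im of e^((4+2i)t)v: X_1 = e^(4t)(cos(2t)·(-1,-1) + sin(2t)·(1,0)), X_2 = e^(4t)(sin(2t)·(-1,-1) - cos(2t)·(1,0)).
General solution: K_1X_1 + K_2X_2.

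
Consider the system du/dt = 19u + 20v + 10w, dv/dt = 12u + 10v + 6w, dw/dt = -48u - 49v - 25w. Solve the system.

Coefficient matrix A = [[19, 20, 10], [12, 10, 6], [-48, -49, -25]].
det(A - λI) = 0 gives eigenvalues λ = -1, 4, 1.
For λ=-1: eigenvector (1,0,-2).
For λ=4: eigenvector (2,1,-5).
For λ=1: eigenvector (-5,-2,13).
General solution: C_1e^(-t)(1,0,-2) + C_2e^(4t)(2,1,-5) + C_3e^(t)(-5,-2,13).

u(t) = C_1e^(-t) + 2C_2e^(4t) - 5C_3e^(t), v(t) = C_2e^(4t) - 2C_3e^(t), w(t) = -2C_1e^(-t) - 5C_2e^(4t) + 13C_3e^(t)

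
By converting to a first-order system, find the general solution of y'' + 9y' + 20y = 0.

y(t) = C_1e^(-5t) + C_2e^(-4t)

Let x_1 = y, x_2 = y'. Then x_1' = x_2 and x_2' = -20x_1 - 9x_2.
A = [[0,1],[-20,-9]]; det(A-λI) = λ^2 + 9λ + 20.
Eigenvalues λ = -5, -4 with eigenvectors (1,-5), (1,-4).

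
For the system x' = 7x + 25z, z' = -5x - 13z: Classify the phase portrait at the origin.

stable spiral

A = [[7,25],[-5,-13]]; det(A-λI) = λ^2 + 6λ + 34.
λ = -3 ± 5i: negative real part.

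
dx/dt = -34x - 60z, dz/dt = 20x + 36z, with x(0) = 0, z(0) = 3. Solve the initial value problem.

x(t) = -18e^(6t) + 18e^(-4t), z(t) = 12e^(6t) - 9e^(-4t)

Coefficient matrix A = [[-34, -60], [20, 36]].
Characteristic polynomial det(A - λI) = λ^2 - 2λ - 24 = 0.
Eigenvalues λ = 6, -4.
For λ=6: (A-λI) row 1 is [-40, -60], so an eigenvector is (-3, 2).
For λ=-4: (A-λI) row 1 is [-30, -60], so an eigenvector is (-2, 1).
General solution: C_1e^(6t)(-3,2) + C_2e^(-4t)(-2,1).
Applying x(0)=0, z(0)=3 gives C_1=6, C_2=-9.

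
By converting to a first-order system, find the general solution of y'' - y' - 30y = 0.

Let x_1 = y, x_2 = y'. Then x_1' = x_2 and x_2' = 30x_1 + x_2.
A = [[0,1],[30,1]]; det(A-λI) = λ^2 - λ - 30.
Eigenvalues λ = 6, -5 with eigenvectors (1,6), (1,-5).

y(t) = c_1e^(6t) + c_2e^(-5t)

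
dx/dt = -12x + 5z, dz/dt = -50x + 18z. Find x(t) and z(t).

x(t) = C_1e^(3t)sin(5t) - C_2e^(3t)cos(5t), z(t) = 3C_1e^(3t)sin(5t) + C_1e^(3t)cos(5t) + C_2e^(3t)sin(5t) - 3C_2e^(3t)cos(5t)

Coefficient matrix A = [[-12, 5], [-50, 18]].
Characteristic polynomial det(A - λI) = λ^2 - 6λ + 34 = 0.
Eigenvalues λ = 3 ± 5i (complex conjugate pair).
For λ=3+5i: an eigenvector is (0,1) - i(1,3) = (0 - i, 1 - 3i).
A real fundamental pair from Re and Im of e^((3+5i)t)v: X_1 = e^(3t)(cos(5t)·(0,1) + sin(5t)·(1,3)), X_2 = e^(3t)(sin(5t)·(0,1) - cos(5t)·(1,3)).
General solution: C_1X_1 + C_2X_2.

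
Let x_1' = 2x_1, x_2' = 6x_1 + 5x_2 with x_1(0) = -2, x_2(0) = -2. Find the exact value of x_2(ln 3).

-1422

A = [[2,0],[6,5]]; eigenvalues λ = 2, 5.
Eigenvectors: (-1,2) for λ=2, (0,-1) for λ=5.
From the initial condition, c_1 = 2, c_2 = 6.
x_2(ln 3) = (2)(3^2)(2) + (6)(3^5)(-1) = -1422.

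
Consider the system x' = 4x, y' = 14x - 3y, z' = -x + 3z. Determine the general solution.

Coefficient matrix A = [[4, 0, 0], [14, -3, 0], [-1, 0, 3]].
det(A - λI) = 0 gives eigenvalues λ = 3, -3, 4.
For λ=3: eigenvector (0,0,1).
For λ=-3: eigenvector (0,-1,0).
For λ=4: eigenvector (1,2,-1).
General solution: K_1e^(3t)(0,0,1) + K_2e^(-3t)(0,-1,0) + K_3e^(4t)(1,2,-1).

x(t) = K_3e^(4t), y(t) = -K_2e^(-3t) + 2K_3e^(4t), z(t) = K_1e^(3t) - K_3e^(4t)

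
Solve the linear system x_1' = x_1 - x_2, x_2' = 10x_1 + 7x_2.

Coefficient matrix A = [[1, -1], [10, 7]].
Characteristic polynomial det(A - λI) = λ^2 - 8λ + 17 = 0.
Eigenvalues λ = 4 ± i (complex conjugate pair).
For λ=4+i: an eigenvector is (1,-3) - i(0,1) = (1, -3 - i).
A real fundamental pair from Re and Im of e^((4+i)t)v: X_1 = e^(4t)(cos(t)·(1,-3) + sin(t)·(0,1)), X_2 = e^(4t)(sin(t)·(1,-3) - cos(t)·(0,1)).
General solution: c_1X_1 + c_2X_2.

x_1(t) = c_1e^(4t)cos(t) + c_2e^(4t)sin(t), x_2(t) = c_1e^(4t)sin(t) - 3c_1e^(4t)cos(t) - 3c_2e^(4t)sin(t) - c_2e^(4t)cos(t)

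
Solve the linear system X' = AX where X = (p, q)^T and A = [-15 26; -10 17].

Coefficient matrix A = [[-15, 26], [-10, 17]].
Characteristic polynomial det(A - λI) = λ^2 - 2λ + 5 = 0.
Eigenvalues λ = 1 ± 2i (complex conjugate pair).
For λ=1+2i: an eigenvector is (-3,-2) - i(-2,-1) = (-3 + 2i, -2 + i).
A real fundamental pair from Re and Im of e^((1+2i)t)v: X_1 = e^(t)(cos(2t)·(-3,-2) + sin(2t)·(-2,-1)), X_2 = e^(t)(sin(2t)·(-3,-2) - cos(2t)·(-2,-1)).
General solution: K_1X_1 + K_2X_2.

p(t) = -2K_1e^(t)sin(2t) - 3K_1e^(t)cos(2t) - 3K_2e^(t)sin(2t) + 2K_2e^(t)cos(2t), q(t) = -K_1e^(t)sin(2t) - 2K_1e^(t)cos(2t) - 2K_2e^(t)sin(2t) + K_2e^(t)cos(2t)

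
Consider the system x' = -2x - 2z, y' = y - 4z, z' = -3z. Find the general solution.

Coefficient matrix A = [[-2, 0, -2], [0, 1, -4], [0, 0, -3]].
det(A - λI) = 0 gives eigenvalues λ = -2, 1, -3.
For λ=-2: eigenvector (1,0,0).
For λ=1: eigenvector (0,1,0).
For λ=-3: eigenvector (2,1,1).
General solution: K_1e^(-2t)(1,0,0) + K_2e^(t)(0,1,0) + K_3e^(-3t)(2,1,1).

x(t) = K_1e^(-2t) + 2K_3e^(-3t), y(t) = K_2e^(t) + K_3e^(-3t), z(t) = K_3e^(-3t)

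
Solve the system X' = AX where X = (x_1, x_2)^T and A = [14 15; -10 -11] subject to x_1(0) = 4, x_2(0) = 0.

Coefficient matrix A = [[14, 15], [-10, -11]].
Characteristic polynomial det(A - λI) = λ^2 - 3λ - 4 = 0.
Eigenvalues λ = 4, -1.
For λ=4: (A-λI) row 1 is [10, 15], so an eigenvector is (3, -2).
For λ=-1: (A-λI) row 1 is [15, 15], so an eigenvector is (1, -1).
General solution: c_1e^(4t)(3,-2) + c_2e^(-t)(1,-1).
Applying x_1(0)=4, x_2(0)=0 gives c_1=4, c_2=-8.

x_1(t) = 12e^(4t) - 8e^(-t), x_2(t) = -8e^(4t) + 8e^(-t)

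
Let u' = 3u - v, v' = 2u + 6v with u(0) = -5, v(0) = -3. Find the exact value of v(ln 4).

A = [[3,-1],[2,6]]; eigenvalues λ = 4, 5.
Eigenvectors: (1,-1) for λ=4, (-1,2) for λ=5.
From the initial condition, c_1 = -13, c_2 = -8.
v(ln 4) = (-13)(4^4)(-1) + (-8)(4^5)(2) = -13056.

-13056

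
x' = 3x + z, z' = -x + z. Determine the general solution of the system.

x(t) = K_1e^(2t) + K_2te^(2t) - K_2e^(2t), z(t) = -K_1e^(2t) - K_2te^(2t) + 2K_2e^(2t)

Coefficient matrix A = [[3, 1], [-1, 1]].
Characteristic polynomial det(A - λI) = λ^2 - 4λ + 4 = 0.
Single eigenvalue λ = 2 with algebraic multiplicity 2.
Eigenvector v = (1,-1); generalized eigenvector w with (A-λI)w=v is (-1,2).
General solution: e^(2t)[K_1·v + K_2·(t·v + w)].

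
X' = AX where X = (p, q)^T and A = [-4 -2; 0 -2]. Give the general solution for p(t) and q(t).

Coefficient matrix A = [[-4, -2], [0, -2]].
Characteristic polynomial det(A - λI) = λ^2 + 6λ + 8 = 0.
Eigenvalues λ = -4, -2.
For λ=-4: (A-λI) row 1 is [0, -2], so an eigenvector is (-1, 0).
For λ=-2: (A-λI) row 1 is [-2, -2], so an eigenvector is (1, -1).
General solution: K_1e^(-4t)(-1,0) + K_2e^(-2t)(1,-1).

p(t) = -K_1e^(-4t) + K_2e^(-2t), q(t) = -K_2e^(-2t)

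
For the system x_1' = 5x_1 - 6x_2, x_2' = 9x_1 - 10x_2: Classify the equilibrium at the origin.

A = [[5,-6],[9,-10]]; det(A-λI) = λ^2 + 5λ + 4.
λ = -1, -4: both negative.

stable node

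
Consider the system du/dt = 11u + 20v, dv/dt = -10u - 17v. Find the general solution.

Coefficient matrix A = [[11, 20], [-10, -17]].
Characteristic polynomial det(A - λI) = λ^2 + 6λ + 13 = 0.
Eigenvalues λ = -3 ± 2i (complex conjugate pair).
For λ=-3+2i: an eigenvector is (1,-1) - i(-3,2) = (1 + 3i, -1 - 2i).
A real fundamental pair from Re and Im of e^((-3+2i)t)v: X_1 = e^(-3t)(cos(2t)·(1,-1) + sin(2t)·(-3,2)), X_2 = e^(-3t)(sin(2t)·(1,-1) - cos(2t)·(-3,2)).
General solution: K_1X_1 + K_2X_2.

u(t) = -3K_1e^(-3t)sin(2t) + K_1e^(-3t)cos(2t) + K_2e^(-3t)sin(2t) + 3K_2e^(-3t)cos(2t), v(t) = 2K_1e^(-3t)sin(2t) - K_1e^(-3t)cos(2t) - K_2e^(-3t)sin(2t) - 2K_2e^(-3t)cos(2t)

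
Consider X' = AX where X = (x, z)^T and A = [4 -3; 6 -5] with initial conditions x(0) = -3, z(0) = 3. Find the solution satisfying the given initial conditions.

Coefficient matrix A = [[4, -3], [6, -5]].
Characteristic polynomial det(A - λI) = λ^2 + λ - 2 = 0.
Eigenvalues λ = -2, 1.
For λ=-2: (A-λI) row 1 is [6, -3], so an eigenvector is (-1, -2).
For λ=1: (A-λI) row 1 is [3, -3], so an eigenvector is (1, 1).
General solution: K_1e^(-2t)(-1,-2) + K_2e^(t)(1,1).
Applying x(0)=-3, z(0)=3 gives K_1=-6, K_2=-9.

x(t) = -9e^(t) + 6e^(-2t), z(t) = -9e^(t) + 12e^(-2t)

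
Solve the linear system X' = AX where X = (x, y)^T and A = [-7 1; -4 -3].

x(t) = -C_1e^(-5t) - C_2te^(-5t) + C_2e^(-5t), y(t) = -2C_1e^(-5t) - 2C_2te^(-5t) + C_2e^(-5t)

Coefficient matrix A = [[-7, 1], [-4, -3]].
Characteristic polynomial det(A - λI) = λ^2 + 10λ + 25 = 0.
Single eigenvalue λ = -5 with algebraic multiplicity 2.
Eigenvector v = (-1,-2); generalized eigenvector w with (A-λI)w=v is (1,1).
General solution: e^(-5t)[C_1·v + C_2·(t·v + w)].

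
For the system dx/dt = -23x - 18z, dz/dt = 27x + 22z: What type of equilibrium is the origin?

saddle

A = [[-23,-18],[27,22]]; det(A-λI) = λ^2 + λ - 20.
λ = -5, 4: opposite signs.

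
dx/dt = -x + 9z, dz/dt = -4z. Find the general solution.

x(t) = -3c_1e^(-4t) - c_2e^(-t), z(t) = c_1e^(-4t)

Coefficient matrix A = [[-1, 9], [0, -4]].
Characteristic polynomial det(A - λI) = λ^2 + 5λ + 4 = 0.
Eigenvalues λ = -4, -1.
For λ=-4: (A-λI) row 1 is [3, 9], so an eigenvector is (-3, 1).
For λ=-1: (A-λI) row 1 is [0, 9], so an eigenvector is (-1, 0).
General solution: c_1e^(-4t)(-3,1) + c_2e^(-t)(-1,0).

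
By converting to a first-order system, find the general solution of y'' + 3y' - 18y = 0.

y(t) = c_1e^(3t) + c_2e^(-6t)

Let x_1 = y, x_2 = y'. Then x_1' = x_2 and x_2' = 18x_1 - 3x_2.
A = [[0,1],[18,-3]]; det(A-λI) = λ^2 + 3λ - 18.
Eigenvalues λ = 3, -6 with eigenvectors (1,3), (1,-6).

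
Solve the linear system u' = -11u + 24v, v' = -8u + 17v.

u(t) = 3c_1e^(5t) + 2c_2e^(t), v(t) = 2c_1e^(5t) + c_2e^(t)

Coefficient matrix A = [[-11, 24], [-8, 17]].
Characteristic polynomial det(A - λI) = λ^2 - 6λ + 5 = 0.
Eigenvalues λ = 5, 1.
For λ=5: (A-λI) row 1 is [-16, 24], so an eigenvector is (3, 2).
For λ=1: (A-λI) row 1 is [-12, 24], so an eigenvector is (2, 1).
General solution: c_1e^(5t)(3,2) + c_2e^(t)(2,1).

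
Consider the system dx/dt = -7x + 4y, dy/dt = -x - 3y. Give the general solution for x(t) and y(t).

Coefficient matrix A = [[-7, 4], [-1, -3]].
Characteristic polynomial det(A - λI) = λ^2 + 10λ + 25 = 0.
Single eigenvalue λ = -5 with algebraic multiplicity 2.
Eigenvector v = (-2,-1); generalized eigenvector w with (A-λI)w=v is (-3,-2).
General solution: e^(-5t)[C_1·v + C_2·(t·v + w)].

x(t) = -2C_1e^(-5t) - 2C_2te^(-5t) - 3C_2e^(-5t), y(t) = -C_1e^(-5t) - C_2te^(-5t) - 2C_2e^(-5t)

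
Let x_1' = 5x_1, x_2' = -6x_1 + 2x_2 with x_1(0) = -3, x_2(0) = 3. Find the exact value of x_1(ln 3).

-729

A = [[5,0],[-6,2]]; eigenvalues λ = 2, 5.
Eigenvectors: (0,-1) for λ=2, (1,-2) for λ=5.
From the initial condition, c_1 = 3, c_2 = -3.
x_1(ln 3) = (3)(3^2)(0) + (-3)(3^5)(1) = -729.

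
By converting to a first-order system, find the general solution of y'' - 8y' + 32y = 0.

Let x_1 = y, x_2 = y'. Then x_1' = x_2 and x_2' = -32x_1 + 8x_2.
A = [[0,1],[-32,8]]; det(A-λI) = λ^2 - 8λ + 32.
Eigenvalues λ = 4 ± 4i.

y(t) = c_1e^(4t)cos(4t) + c_2e^(4t)sin(4t)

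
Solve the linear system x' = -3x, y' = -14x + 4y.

x(t) = K_1e^(-3t), y(t) = 2K_1e^(-3t) - K_2e^(4t)

Coefficient matrix A = [[-3, 0], [-14, 4]].
Characteristic polynomial det(A - λI) = λ^2 - λ - 12 = 0.
Eigenvalues λ = -3, 4.
For λ=-3: (A-λI) row 2 is [-14, 7], so an eigenvector is (1, 2).
For λ=4: (A-λI) row 1 is [-7, 0], so an eigenvector is (0, -1).
General solution: K_1e^(-3t)(1,2) + K_2e^(4t)(0,-1).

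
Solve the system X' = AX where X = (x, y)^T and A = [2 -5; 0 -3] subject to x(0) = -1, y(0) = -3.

x(t) = 2e^(2t) - 3e^(-3t), y(t) = -3e^(-3t)

Coefficient matrix A = [[2, -5], [0, -3]].
Characteristic polynomial det(A - λI) = λ^2 + λ - 6 = 0.
Eigenvalues λ = 2, -3.
For λ=2: (A-λI) row 1 is [0, -5], so an eigenvector is (1, 0).
For λ=-3: (A-λI) row 1 is [5, -5], so an eigenvector is (-1, -1).
General solution: c_1e^(2t)(1,0) + c_2e^(-3t)(-1,-1).
Applying x(0)=-1, y(0)=-3 gives c_1=2, c_2=3.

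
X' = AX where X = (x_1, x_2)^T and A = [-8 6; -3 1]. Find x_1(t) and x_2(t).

Coefficient matrix A = [[-8, 6], [-3, 1]].
Characteristic polynomial det(A - λI) = λ^2 + 7λ + 10 = 0.
Eigenvalues λ = -2, -5.
For λ=-2: (A-λI) row 1 is [-6, 6], so an eigenvector is (-1, -1).
For λ=-5: (A-λI) row 1 is [-3, 6], so an eigenvector is (-2, -1).
General solution: C_1e^(-2t)(-1,-1) + C_2e^(-5t)(-2,-1).

x_1(t) = -C_1e^(-2t) - 2C_2e^(-5t), x_2(t) = -C_1e^(-2t) - C_2e^(-5t)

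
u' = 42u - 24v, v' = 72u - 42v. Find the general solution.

u(t) = c_1e^(-6t) + 2c_2e^(6t), v(t) = 2c_1e^(-6t) + 3c_2e^(6t)

Coefficient matrix A = [[42, -24], [72, -42]].
Characteristic polynomial det(A - λI) = λ^2 - 36 = 0.
Eigenvalues λ = -6, 6.
For λ=-6: (A-λI) row 1 is [48, -24], so an eigenvector is (1, 2).
For λ=6: (A-λI) row 1 is [36, -24], so an eigenvector is (2, 3).
General solution: c_1e^(-6t)(1,2) + c_2e^(6t)(2,3).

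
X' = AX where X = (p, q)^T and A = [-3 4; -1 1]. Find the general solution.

Coefficient matrix A = [[-3, 4], [-1, 1]].
Characteristic polynomial det(A - λI) = λ^2 + 2λ + 1 = 0.
Single eigenvalue λ = -1 with algebraic multiplicity 2.
Eigenvector v = (2,1); generalized eigenvector w with (A-λI)w=v is (3,2).
General solution: e^(-t)[C_1·v + C_2·(t·v + w)].

p(t) = 2C_1e^(-t) + 2C_2te^(-t) + 3C_2e^(-t), q(t) = C_1e^(-t) + C_2te^(-t) + 2C_2e^(-t)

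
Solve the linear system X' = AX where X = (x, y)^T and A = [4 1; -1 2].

x(t) = c_1e^(3t) + c_2te^(3t), y(t) = -c_1e^(3t) - c_2te^(3t) + c_2e^(3t)

Coefficient matrix A = [[4, 1], [-1, 2]].
Characteristic polynomial det(A - λI) = λ^2 - 6λ + 9 = 0.
Single eigenvalue λ = 3 with algebraic multiplicity 2.
Eigenvector v = (1,-1); generalized eigenvector w with (A-λI)w=v is (0,1).
General solution: e^(3t)[c_1·v + c_2·(t·v + w)].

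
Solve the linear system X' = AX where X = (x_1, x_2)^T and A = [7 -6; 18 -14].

x_1(t) = -K_1e^(-5t) + 2K_2e^(-2t), x_2(t) = -2K_1e^(-5t) + 3K_2e^(-2t)

Coefficient matrix A = [[7, -6], [18, -14]].
Characteristic polynomial det(A - λI) = λ^2 + 7λ + 10 = 0.
Eigenvalues λ = -5, -2.
For λ=-5: (A-λI) row 1 is [12, -6], so an eigenvector is (-1, -2).
For λ=-2: (A-λI) row 1 is [9, -6], so an eigenvector is (2, 3).
General solution: K_1e^(-5t)(-1,-2) + K_2e^(-2t)(2,3).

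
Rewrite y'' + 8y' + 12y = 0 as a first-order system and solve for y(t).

Let x_1 = y, x_2 = y'. Then x_1' = x_2 and x_2' = -12x_1 - 8x_2.
A = [[0,1],[-12,-8]]; det(A-λI) = λ^2 + 8λ + 12.
Eigenvalues λ = -6, -2 with eigenvectors (1,-6), (1,-2).

y(t) = c_1e^(-6t) + c_2e^(-2t)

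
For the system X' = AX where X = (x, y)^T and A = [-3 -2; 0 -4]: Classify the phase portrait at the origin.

A = [[-3,-2],[0,-4]]; det(A-λI) = λ^2 + 7λ + 12.
λ = -3, -4: both negative.

stable node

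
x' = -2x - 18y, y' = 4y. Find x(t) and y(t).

Coefficient matrix A = [[-2, -18], [0, 4]].
Characteristic polynomial det(A - λI) = λ^2 - 2λ - 8 = 0.
Eigenvalues λ = 4, -2.
For λ=4: (A-λI) row 1 is [-6, -18], so an eigenvector is (3, -1).
For λ=-2: (A-λI) row 1 is [0, -18], so an eigenvector is (-1, 0).
General solution: K_1e^(4t)(3,-1) + K_2e^(-2t)(-1,0).

x(t) = 3K_1e^(4t) - K_2e^(-2t), y(t) = -K_1e^(4t)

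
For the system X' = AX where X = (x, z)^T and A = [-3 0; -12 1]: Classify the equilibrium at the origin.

saddle

A = [[-3,0],[-12,1]]; det(A-λI) = λ^2 + 2λ - 3.
λ = 1, -3: opposite signs.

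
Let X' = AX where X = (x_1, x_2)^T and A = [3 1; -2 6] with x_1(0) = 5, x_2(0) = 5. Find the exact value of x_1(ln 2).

80

A = [[3,1],[-2,6]]; eigenvalues λ = 5, 4.
Eigenvectors: (1,2) for λ=5, (1,1) for λ=4.
From the initial condition, c_1 = 0, c_2 = 5.
x_1(ln 2) = (0)(2^5)(1) + (5)(2^4)(1) = 80.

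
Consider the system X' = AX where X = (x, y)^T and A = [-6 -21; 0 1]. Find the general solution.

Coefficient matrix A = [[-6, -21], [0, 1]].
Characteristic polynomial det(A - λI) = λ^2 + 5λ - 6 = 0.
Eigenvalues λ = 1, -6.
For λ=1: (A-λI) row 1 is [-7, -21], so an eigenvector is (-3, 1).
For λ=-6: (A-λI) row 1 is [0, -21], so an eigenvector is (-1, 0).
General solution: c_1e^(t)(-3,1) + c_2e^(-6t)(-1,0).

x(t) = -3c_1e^(t) - c_2e^(-6t), y(t) = c_1e^(t)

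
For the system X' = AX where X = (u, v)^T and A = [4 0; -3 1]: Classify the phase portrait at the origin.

A = [[4,0],[-3,1]]; det(A-λI) = λ^2 - 5λ + 4.
λ = 1, 4: both positive.

unstable node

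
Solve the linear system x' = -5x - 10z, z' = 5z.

Coefficient matrix A = [[-5, -10], [0, 5]].
Characteristic polynomial det(A - λI) = λ^2 - 25 = 0.
Eigenvalues λ = 5, -5.
For λ=5: (A-λI) row 1 is [-10, -10], so an eigenvector is (1, -1).
For λ=-5: (A-λI) row 1 is [0, -10], so an eigenvector is (1, 0).
General solution: K_1e^(5t)(1,-1) + K_2e^(-5t)(1,0).

x(t) = K_1e^(5t) + K_2e^(-5t), z(t) = -K_1e^(5t)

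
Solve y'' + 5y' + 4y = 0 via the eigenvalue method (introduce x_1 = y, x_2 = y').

Let x_1 = y, x_2 = y'. Then x_1' = x_2 and x_2' = -4x_1 - 5x_2.
A = [[0,1],[-4,-5]]; det(A-λI) = λ^2 + 5λ + 4.
Eigenvalues λ = -1, -4 with eigenvectors (1,-1), (1,-4).

y(t) = C_1e^(-t) + C_2e^(-4t)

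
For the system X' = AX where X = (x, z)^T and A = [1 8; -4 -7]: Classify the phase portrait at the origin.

stable spiral

A = [[1,8],[-4,-7]]; det(A-λI) = λ^2 + 6λ + 25.
λ = -3 ± 4i: negative real part.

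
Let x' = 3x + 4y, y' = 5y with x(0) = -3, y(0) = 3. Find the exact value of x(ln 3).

A = [[3,4],[0,5]]; eigenvalues λ = 3, 5.
Eigenvectors: (-1,0) for λ=3, (2,1) for λ=5.
From the initial condition, c_1 = 9, c_2 = 3.
x(ln 3) = (9)(3^3)(-1) + (3)(3^5)(2) = 1215.

1215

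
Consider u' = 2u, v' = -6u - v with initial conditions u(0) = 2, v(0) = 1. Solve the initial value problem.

Coefficient matrix A = [[2, 0], [-6, -1]].
Characteristic polynomial det(A - λI) = λ^2 - λ - 2 = 0.
Eigenvalues λ = -1, 2.
For λ=-1: (A-λI) row 1 is [3, 0], so an eigenvector is (0, 1).
For λ=2: (A-λI) row 2 is [-6, -3], so an eigenvector is (1, -2).
General solution: C_1e^(-t)(0,1) + C_2e^(2t)(1,-2).
Applying u(0)=2, v(0)=1 gives C_1=5, C_2=2.

u(t) = 2e^(2t), v(t) = -4e^(2t) + 5e^(-t)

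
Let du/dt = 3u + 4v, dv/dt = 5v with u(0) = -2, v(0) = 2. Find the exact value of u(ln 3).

810

A = [[3,4],[0,5]]; eigenvalues λ = 5, 3.
Eigenvectors: (2,1) for λ=5, (-1,0) for λ=3.
From the initial condition, c_1 = 2, c_2 = 6.
u(ln 3) = (2)(3^5)(2) + (6)(3^3)(-1) = 810.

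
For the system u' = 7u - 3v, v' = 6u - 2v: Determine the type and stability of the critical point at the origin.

A = [[7,-3],[6,-2]]; det(A-λI) = λ^2 - 5λ + 4.
λ = 1, 4: both positive.

unstable node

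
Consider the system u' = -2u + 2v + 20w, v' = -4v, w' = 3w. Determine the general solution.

u(t) = C_1e^(-2t) + 4C_2e^(3t) - C_3e^(-4t), v(t) = C_3e^(-4t), w(t) = C_2e^(3t)

Coefficient matrix A = [[-2, 2, 20], [0, -4, 0], [0, 0, 3]].
det(A - λI) = 0 gives eigenvalues λ = -2, 3, -4.
For λ=-2: eigenvector (1,0,0).
For λ=3: eigenvector (4,0,1).
For λ=-4: eigenvector (-1,1,0).
General solution: C_1e^(-2t)(1,0,0) + C_2e^(3t)(4,0,1) + C_3e^(-4t)(-1,1,0).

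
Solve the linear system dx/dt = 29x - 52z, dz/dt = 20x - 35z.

x(t) = -2K_1e^(-3t)sin(4t) + 3K_1e^(-3t)cos(4t) + 3K_2e^(-3t)sin(4t) + 2K_2e^(-3t)cos(4t), z(t) = -K_1e^(-3t)sin(4t) + 2K_1e^(-3t)cos(4t) + 2K_2e^(-3t)sin(4t) + K_2e^(-3t)cos(4t)

Coefficient matrix A = [[29, -52], [20, -35]].
Characteristic polynomial det(A - λI) = λ^2 + 6λ + 25 = 0.
Eigenvalues λ = -3 ± 4i (complex conjugate pair).
For λ=-3+4i: an eigenvector is (3,2) - i(-2,-1) = (3 + 2i, 2 + i).
A real fundamental pair from Re and Im of e^((-3+4i)t)v: X_1 = e^(-3t)(cos(4t)·(3,2) + sin(4t)·(-2,-1)), X_2 = e^(-3t)(sin(4t)·(3,2) - cos(4t)·(-2,-1)).
General solution: K_1X_1 + K_2X_2.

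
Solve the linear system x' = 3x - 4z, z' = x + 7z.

x(t) = 2C_1e^(5t) + 2C_2te^(5t) - C_2e^(5t), z(t) = -C_1e^(5t) - C_2te^(5t)

Coefficient matrix A = [[3, -4], [1, 7]].
Characteristic polynomial det(A - λI) = λ^2 - 10λ + 25 = 0.
Single eigenvalue λ = 5 with algebraic multiplicity 2.
Eigenvector v = (2,-1); generalized eigenvector w with (A-λI)w=v is (-1,0).
General solution: e^(5t)[C_1·v + C_2·(t·v + w)].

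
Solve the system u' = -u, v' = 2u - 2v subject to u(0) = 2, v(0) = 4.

Coefficient matrix A = [[-1, 0], [2, -2]].
Characteristic polynomial det(A - λI) = λ^2 + 3λ + 2 = 0.
Eigenvalues λ = -2, -1.
For λ=-2: (A-λI) row 1 is [1, 0], so an eigenvector is (0, -1).
For λ=-1: (A-λI) row 2 is [2, -1], so an eigenvector is (1, 2).
General solution: C_1e^(-2t)(0,-1) + C_2e^(-t)(1,2).
Applying u(0)=2, v(0)=4 gives C_1=0, C_2=2.

u(t) = 2e^(-t), v(t) = 4e^(-t)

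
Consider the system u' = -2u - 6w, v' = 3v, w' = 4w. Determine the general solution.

u(t) = -K_1e^(4t) + K_3e^(-2t), v(t) = K_2e^(3t), w(t) = K_1e^(4t)

Coefficient matrix A = [[-2, 0, -6], [0, 3, 0], [0, 0, 4]].
det(A - λI) = 0 gives eigenvalues λ = 4, 3, -2.
For λ=4: eigenvector (-1,0,1).
For λ=3: eigenvector (0,1,0).
For λ=-2: eigenvector (1,0,0).
General solution: K_1e^(4t)(-1,0,1) + K_2e^(3t)(0,1,0) + K_3e^(-2t)(1,0,0).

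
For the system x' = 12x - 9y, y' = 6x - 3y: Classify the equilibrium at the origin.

unstable node

A = [[12,-9],[6,-3]]; det(A-λI) = λ^2 - 9λ + 18.
λ = 6, 3: both positive.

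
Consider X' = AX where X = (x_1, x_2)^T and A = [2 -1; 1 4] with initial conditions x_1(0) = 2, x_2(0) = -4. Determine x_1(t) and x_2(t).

x_1(t) = 2te^(3t) + 2e^(3t), x_2(t) = -2te^(3t) - 4e^(3t)

Coefficient matrix A = [[2, -1], [1, 4]].
Characteristic polynomial det(A - λI) = λ^2 - 6λ + 9 = 0.
Single eigenvalue λ = 3 with algebraic multiplicity 2.
Eigenvector v = (-1,1); generalized eigenvector w with (A-λI)w=v is (3,-2).
General solution: e^(3t)[K_1·v + K_2·(t·v + w)].
Applying x_1(0)=2, x_2(0)=-4 gives K_1=-8, K_2=-2.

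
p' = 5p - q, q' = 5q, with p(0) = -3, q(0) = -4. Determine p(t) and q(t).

p(t) = 4te^(5t) - 3e^(5t), q(t) = -4e^(5t)

Coefficient matrix A = [[5, -1], [0, 5]].
Characteristic polynomial det(A - λI) = λ^2 - 10λ + 25 = 0.
Single eigenvalue λ = 5 with algebraic multiplicity 2.
Eigenvector v = (-1,0); generalized eigenvector w with (A-λI)w=v is (3,1).
General solution: e^(5t)[C_1·v + C_2·(t·v + w)].
Applying p(0)=-3, q(0)=-4 gives C_1=-9, C_2=-4.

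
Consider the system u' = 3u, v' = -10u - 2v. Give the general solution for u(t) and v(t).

Coefficient matrix A = [[3, 0], [-10, -2]].
Characteristic polynomial det(A - λI) = λ^2 - λ - 6 = 0.
Eigenvalues λ = -2, 3.
For λ=-2: (A-λI) row 1 is [5, 0], so an eigenvector is (0, -1).
For λ=3: (A-λI) row 2 is [-10, -5], so an eigenvector is (-1, 2).
General solution: c_1e^(-2t)(0,-1) + c_2e^(3t)(-1,2).

u(t) = -c_2e^(3t), v(t) = -c_1e^(-2t) + 2c_2e^(3t)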